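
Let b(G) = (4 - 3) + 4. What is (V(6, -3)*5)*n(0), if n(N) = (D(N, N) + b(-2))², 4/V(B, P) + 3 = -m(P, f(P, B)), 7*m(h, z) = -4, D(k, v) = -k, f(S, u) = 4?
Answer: -3500/17 ≈ -205.88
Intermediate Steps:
m(h, z) = -4/7 (m(h, z) = (⅐)*(-4) = -4/7)
V(B, P) = -28/17 (V(B, P) = 4/(-3 - 1*(-4/7)) = 4/(-3 + 4/7) = 4/(-17/7) = 4*(-7/17) = -28/17)
b(G) = 5 (b(G) = 1 + 4 = 5)
n(N) = (5 - N)² (n(N) = (-N + 5)² = (5 - N)²)
(V(6, -3)*5)*n(0) = (-28/17*5)*(-5 + 0)² = -140/17*(-5)² = -140/17*25 = -3500/17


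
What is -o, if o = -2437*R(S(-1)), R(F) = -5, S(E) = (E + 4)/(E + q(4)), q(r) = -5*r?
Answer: -12185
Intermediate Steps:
S(E) = (4 + E)/(-20 + E) (S(E) = (E + 4)/(E - 5*4) = (4 + E)/(E - 20) = (4 + E)/(-20 + E))
o = 12185 (o = -2437*(-5) = 12185)
-o = -1*12185 = -12185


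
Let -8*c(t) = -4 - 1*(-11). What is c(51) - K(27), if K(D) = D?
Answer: -223/8 ≈ -27.875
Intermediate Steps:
c(t) = -7/8 (c(t) = -(-4 - 1*(-11))/8 = -(-4 + 11)/8 = -⅛*7 = -7/8)
c(51) - K(27) = -7/8 - 1*27 = -7/8 - 27 = -223/8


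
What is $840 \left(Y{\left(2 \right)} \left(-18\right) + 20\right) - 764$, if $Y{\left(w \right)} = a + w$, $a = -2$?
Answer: $16036$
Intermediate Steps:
$Y{\left(w \right)} = -2 + w$
$840 \left(Y{\left(2 \right)} \left(-18\right) + 20\right) - 764 = 840 \left(\left(-2 + 2\right) \left(-18\right) + 20\right) - 764 = 840 \left(0 \left(-18\right) + 20\right) - 764 = 840 \left(0 + 20\right) - 764 = 840 \cdot 20 + \left(-783 + 19\right) = 16800 - 764 = 16036$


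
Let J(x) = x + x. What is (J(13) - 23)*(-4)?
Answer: -12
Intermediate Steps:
J(x) = 2*x
(J(13) - 23)*(-4) = (2*13 - 23)*(-4) = (26 - 23)*(-4) = 3*(-4) = -12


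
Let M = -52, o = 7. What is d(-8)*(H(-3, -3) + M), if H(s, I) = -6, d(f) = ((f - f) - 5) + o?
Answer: -116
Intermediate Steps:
d(f) = 2 (d(f) = ((f - f) - 5) + 7 = (0 - 5) + 7 = -5 + 7 = 2)
d(-8)*(H(-3, -3) + M) = 2*(-6 - 52) = 2*(-58) = -116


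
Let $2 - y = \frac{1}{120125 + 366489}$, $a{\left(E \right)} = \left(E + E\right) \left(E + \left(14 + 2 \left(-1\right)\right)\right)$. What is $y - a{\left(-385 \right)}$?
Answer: $- \frac{139759433713}{486614} \approx -2.8721 \cdot 10^{5}$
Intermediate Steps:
$a{\left(E \right)} = 2 E \left(12 + E\right)$ ($a{\left(E \right)} = 2 E \left(E + \left(14 - 2\right)\right) = 2 E \left(E + 12\right) = 2 E \left(12 + E\right)$)
$y = \frac{973227}{486614}$ ($y = 2 - \frac{1}{120125 + 366489} = 2 - \frac{1}{486614} = \frac{973227}{486614} \approx 2.0$)
$y - a{\left(-385 \right)} = \frac{973227}{486614} - 2 \left(-385\right) \left(12 - 385\right) = \frac{973227}{486614} - 2 \left(-385\right) \left(-373\right) = \frac{973227}{486614} - 287210 = - \frac{139759433713}{486614}$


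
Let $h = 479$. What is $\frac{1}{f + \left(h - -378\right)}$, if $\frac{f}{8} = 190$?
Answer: $\frac{1}{2377} \approx 0.0004207$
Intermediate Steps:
$f = 1520$ ($f = 8 \cdot 190 = 1520$)
$\frac{1}{f + \left(h - -378\right)} = \frac{1}{1520 + \left(479 - -378\right)} = \frac{1}{1520 + \left(479 + 378\right)} = \frac{1}{1520 + 857} = \frac{1}{2377}$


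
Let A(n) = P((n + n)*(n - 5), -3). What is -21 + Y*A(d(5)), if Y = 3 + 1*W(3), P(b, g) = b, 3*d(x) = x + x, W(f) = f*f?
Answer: -463/3 ≈ -154.33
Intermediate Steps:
W(f) = f**2
d(x) = 2*x/3 (d(x) = (x + x)/3 = (2*x)/3 = 2*x/3)
Y = 12 (Y = 3 + 1*3**2 = 3 + 1*9 = 3 + 9 = 12)
A(n) = 2*n*(-5 + n) (A(n) = (n + n)*(n - 5) = (2*n)*(-5 + n) = 2*n*(-5 + n))
-21 + Y*A(d(5)) = -21 + 12*(2*((2/3)*5)*(-5 + (2/3)*5)) = -21 + 12*(2*(10/3)*(-5 + 10/3)) = -21 + 12*(2*(10/3)*(-5/3)) = -21 + 12*(-100/9) = -21 - 400/3 = -463/3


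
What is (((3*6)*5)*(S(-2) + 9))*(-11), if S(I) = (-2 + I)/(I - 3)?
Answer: -9702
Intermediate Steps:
S(I) = (-2 + I)/(-3 + I)
(((3*6)*5)*(S(-2) + 9))*(-11) = (((3*6)*5)*((-2 - 2)/(-3 - 2) + 9))*(-11) = ((18*5)*(-4/(-5) + 9))*(-11) = (90*(-⅕*(-4) + 9))*(-11) = (90*(⅘ + 9))*(-11) = (90*(49/5))*(-11) = 882*(-11) = -9702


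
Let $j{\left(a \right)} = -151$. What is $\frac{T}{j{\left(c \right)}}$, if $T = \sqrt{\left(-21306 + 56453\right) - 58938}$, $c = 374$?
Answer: $- \frac{i \sqrt{23791}}{151} \approx - 1.0215 i$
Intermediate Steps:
$T = i \sqrt{23791}$ ($T = \sqrt{35147 - 58938} = \sqrt{-23791} = i \sqrt{23791} \approx 154.24 i$)
$\frac{T}{j{\left(c \right)}} = \frac{i \sqrt{23791}}{-151} = i \sqrt{23791} \left(- \frac{1}{151}\right) = - \frac{i \sqrt{23791}}{151}$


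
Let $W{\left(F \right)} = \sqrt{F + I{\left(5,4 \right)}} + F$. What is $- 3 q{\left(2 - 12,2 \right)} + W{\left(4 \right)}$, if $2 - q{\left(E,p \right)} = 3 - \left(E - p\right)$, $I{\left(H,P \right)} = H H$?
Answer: $43 + \sqrt{29} \approx 48.385$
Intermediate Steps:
$I{\left(H,P \right)} = H^{2}$
$W{\left(F \right)} = F + \sqrt{25 + F}$ ($W{\left(F \right)} = \sqrt{F + 5^{2}} + F = \sqrt{F + 25} + F = \sqrt{25 + F} + F = F + \sqrt{25 + F}$)
$q{\left(E,p \right)} = -1 + E - p$ ($q{\left(E,p \right)} = 2 - \left(3 - \left(E - p\right)\right) = 2 - \left(3 + p - E\right) = -1 + E - p$)
$- 3 q{\left(2 - 12,2 \right)} + W{\left(4 \right)} = - 3 \left(-1 + \left(2 - 12\right) - 2\right) + \left(4 + \sqrt{25 + 4}\right) = - 3 \left(-1 + \left(2 - 12\right) - 2\right) + \left(4 + \sqrt{29}\right) = - 3 \left(-1 - 10 - 2\right) + \left(4 + \sqrt{29}\right) = \left(-3\right) \left(-13\right) + \left(4 + \sqrt{29}\right) = 39 + \left(4 + \sqrt{29}\right) = 43 + \sqrt{29}$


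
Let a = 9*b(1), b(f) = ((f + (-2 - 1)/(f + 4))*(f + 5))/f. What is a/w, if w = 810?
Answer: 2/75 ≈ 0.026667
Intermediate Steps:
b(f) = (5 + f)*(f - 3/(4 + f))/f (b(f) = ((f - 3/(4 + f))*(5 + f))/f = ((5 + f)*(f - 3/(4 + f)))/f = (5 + f)*(f - 3/(4 + f))/f)
a = 108/5 (a = 9*((-15 + 1**3 + 9*1**2 + 17*1)/(1*(4 + 1))) = 9*(1*(-15 + 1 + 9*1 + 17)/5) = 9*(1*(1/5)*(-15 + 1 + 9 + 17)) = 9*(1*(1/5)*12) = 9*(12/5) = 108/5 ≈ 21.600)
a/w = (108/5)/810 = (108/5)*(1/810) = 2/75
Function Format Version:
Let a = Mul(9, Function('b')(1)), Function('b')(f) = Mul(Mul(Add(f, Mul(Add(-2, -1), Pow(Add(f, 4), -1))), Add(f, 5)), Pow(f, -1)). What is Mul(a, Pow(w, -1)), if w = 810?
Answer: Rational(2, 75) ≈ 0.026667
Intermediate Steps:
Function('b')(f) = Mul(Pow(f, -1), Add(5, f), Add(f, Mul(-3, Pow(Add(4, f), -1)))) (Function('b')(f) = Mul(Mul(Add(f, Mul(-3, Pow(Add(4, f), -1))), Add(5, f)), Pow(f, -1)) = Mul(Mul(Add(5, f), Add(f, Mul(-3, Pow(Add(4, f), -1)))), Pow(f, -1)) = Mul(Pow(f, -1), Add(5, f), Add(f, Mul(-3, Pow(Add(4, f), -1)))))
a = Rational(108, 5) (a = Mul(9, Mul(Pow(1, -1), Pow(Add(4, 1), -1), Add(-15, Pow(1, 3), Mul(9, Pow(1, 2)), Mul(17, 1)))) = Mul(9, Mul(1, Pow(5, -1), Add(-15, 1, Mul(9, 1), 17))) = Mul(9, Mul(1, Rational(1, 5), Add(-15, 1, 9, 17))) = Mul(9, Mul(1, Rational(1, 5), 12)) = Mul(9, Rational(12, 5)) = Rational(108, 5) ≈ 21.600)
Mul(a, Pow(w, -1)) = Mul(Rational(108, 5), Pow(810, -1)) = Mul(Rational(108, 5), Rational(1, 810)) = Rational(2, 75)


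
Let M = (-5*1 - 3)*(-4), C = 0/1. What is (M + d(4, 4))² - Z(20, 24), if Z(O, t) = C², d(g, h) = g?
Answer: 1296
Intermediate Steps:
C = 0 (C = 0*1 = 0)
M = 32 (M = (-5 - 3)*(-4) = -8*(-4) = 32)
Z(O, t) = 0 (Z(O, t) = 0² = 0)
(M + d(4, 4))² - Z(20, 24) = (32 + 4)² - 1*0 = 36² + 0 = 1296 + 0 = 1296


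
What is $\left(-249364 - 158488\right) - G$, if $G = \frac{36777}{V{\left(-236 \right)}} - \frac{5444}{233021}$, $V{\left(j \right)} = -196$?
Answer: $- \frac{18618892974491}{45672116} \approx -4.0766 \cdot 10^{5}$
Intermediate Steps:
$G = - \frac{8570880341}{45672116}$ ($G = \frac{36777}{-196} - \frac{5444}{233021} = 36777 \left(- \frac{1}{196}\right) - \frac{5444}{233021} = - \frac{36777}{196} - \frac{5444}{233021} = - \frac{8570880341}{45672116} \approx -187.66$)
$\left(-249364 - 158488\right) - G = \left(-249364 - 158488\right) - - \frac{8570880341}{45672116} = \left(-249364 - 158488\right) + \frac{8570880341}{45672116} = -407852 + \frac{8570880341}{45672116} = - \frac{18618892974491}{45672116}$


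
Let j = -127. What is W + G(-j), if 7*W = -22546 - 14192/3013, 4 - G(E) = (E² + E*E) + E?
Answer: -107270423/3013 ≈ -35603.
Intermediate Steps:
G(E) = 4 - E - 2*E² (G(E) = 4 - ((E² + E*E) + E) = 4 - ((E² + E²) + E) = 4 - (2*E² + E) = 4 - (E + 2*E²) = 4 + (-E - 2*E²) = 4 - E - 2*E²)
W = -9706470/3013 (W = (-22546 - 14192/3013)/7 = (⅐)*(-67945290/3013) = -9706470/3013 ≈ -3221.5)
W + G(-j) = -9706470/3013 + (4 - (-1)*(-127) - 2*(-1*(-127))²) = -9706470/3013 + (4 - 1*127 - 2*127²) = -9706470/3013 + (4 - 127 - 2*16129) = -9706470/3013 + (4 - 127 - 32258) = -9706470/3013 - 32381 = -107270423/3013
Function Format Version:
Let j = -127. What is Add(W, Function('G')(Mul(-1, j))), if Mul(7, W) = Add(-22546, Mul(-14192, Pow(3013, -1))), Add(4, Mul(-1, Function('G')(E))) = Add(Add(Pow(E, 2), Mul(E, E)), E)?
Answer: Rational(-107270423, 3013) ≈ -35603.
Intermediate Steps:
Function('G')(E) = Add(4, Mul(-1, E), Mul(-2, Pow(E, 2))) (Function('G')(E) = Add(4, Mul(-1, Add(Add(Pow(E, 2), Mul(E, E)), E))) = Add(4, Mul(-1, Add(Add(Pow(E, 2), Pow(E, 2)), E))) = Add(4, Mul(-1, Add(Mul(2, Pow(E, 2)), E))) = Add(4, Mul(-1, Add(E, Mul(2, Pow(E, 2))))) = Add(4, Add(Mul(-1, E), Mul(-2, Pow(E, 2)))) = Add(4, Mul(-1, E), Mul(-2, Pow(E, 2))))
W = Rational(-9706470, 3013) (W = Mul(Rational(1, 7), Add(-22546, Mul(-14192, Pow(3013, -1)))) = Mul(Rational(1, 7), Add(-22546, Mul(-14192, Rational(1, 3013)))) = Mul(Rational(1, 7), Add(-22546, Rational(-14192, 3013))) = Mul(Rational(1, 7), Rational(-67945290, 3013)) = Rational(-9706470, 3013) ≈ -3221.5)
Add(W, Function('G')(Mul(-1, j))) = Add(Rational(-9706470, 3013), Add(4, Mul(-1, Mul(-1, -127)), Mul(-2, Pow(Mul(-1, -127), 2)))) = Add(Rational(-9706470, 3013), Add(4, Mul(-1, 127), Mul(-2, Pow(127, 2)))) = Add(Rational(-9706470, 3013), Add(4, -127, Mul(-2, 16129))) = Add(Rational(-9706470, 3013), Add(4, -127, -32258)) = Add(Rational(-9706470, 3013), -32381) = Rational(-107270423, 3013)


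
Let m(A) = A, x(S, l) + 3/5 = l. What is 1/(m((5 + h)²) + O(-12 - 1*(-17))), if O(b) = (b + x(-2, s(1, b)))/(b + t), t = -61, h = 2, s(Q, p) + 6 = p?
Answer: 280/13703 ≈ 0.020433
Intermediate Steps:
s(Q, p) = -6 + p
x(S, l) = -⅗ + l
O(b) = (-33/5 + 2*b)/(-61 + b) (O(b) = (b + (-⅗ + (-6 + b)))/(b - 61) = (b + (-33/5 + b))/(-61 + b) = (-33/5 + 2*b)/(-61 + b))
1/(m((5 + h)²) + O(-12 - 1*(-17))) = 1/((5 + 2)² + (-33 + 10*(-12 - 1*(-17)))/(5*(-61 + (-12 - 1*(-17))))) = 1/(7² + (-33 + 10*(-12 + 17))/(5*(-61 + (-12 + 17)))) = 1/(49 + (-33 + 10*5)/(5*(-61 + 5))) = 1/(49 + (⅕)*(-33 + 50)/(-56)) = 1/(49 + (⅕)*(-1/56)*17) = 1/(49 - 17/280) = 1/(13703/280) = 280/13703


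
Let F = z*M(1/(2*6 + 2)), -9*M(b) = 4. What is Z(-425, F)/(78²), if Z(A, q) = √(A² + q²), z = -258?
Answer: √1743961/18252 ≈ 0.072353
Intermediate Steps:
M(b) = -4/9 (M(b) = -⅑*4 = -4/9)
F = 344/3 (F = -258*(-4/9) = 344/3 ≈ 114.67)
Z(-425, F)/(78²) = √((-425)² + (344/3)²)/(78²) = √(180625 + 118336/9)/6084 = √(1743961/9)*(1/6084) = (√1743961/3)*(1/6084) = √1743961/18252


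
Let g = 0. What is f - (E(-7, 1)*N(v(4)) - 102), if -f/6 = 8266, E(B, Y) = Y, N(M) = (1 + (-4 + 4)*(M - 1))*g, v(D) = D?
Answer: -49494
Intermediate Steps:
N(M) = 0 (N(M) = (1 + (-4 + 4)*(M - 1))*0 = (1 + 0*(-1 + M))*0 = (1 + 0)*0 = 1*0 = 0)
f = -49596 (f = -6*8266 = -49596)
f - (E(-7, 1)*N(v(4)) - 102) = -49596 - (1*0 - 102) = -49596 - (0 - 102) = -49596 - 1*(-102) = -49596 + 102 = -49494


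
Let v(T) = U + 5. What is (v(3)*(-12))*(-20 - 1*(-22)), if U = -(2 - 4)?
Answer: -168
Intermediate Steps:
U = 2 (U = -1*(-2) = 2)
v(T) = 7 (v(T) = 2 + 5 = 7)
(v(3)*(-12))*(-20 - 1*(-22)) = (7*(-12))*(-20 - 1*(-22)) = -84*(-20 + 22) = -84*2 = -168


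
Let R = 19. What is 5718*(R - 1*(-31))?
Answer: 285900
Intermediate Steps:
5718*(R - 1*(-31)) = 5718*(19 - 1*(-31)) = 5718*(19 + 31) = 5718*50 = 285900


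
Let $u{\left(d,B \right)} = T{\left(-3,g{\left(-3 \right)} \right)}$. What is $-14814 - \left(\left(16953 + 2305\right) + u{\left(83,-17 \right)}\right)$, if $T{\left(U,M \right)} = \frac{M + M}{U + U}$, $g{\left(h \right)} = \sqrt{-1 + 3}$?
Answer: $-34072 + \frac{\sqrt{2}}{3} \approx -34072.0$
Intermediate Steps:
$g{\left(h \right)} = \sqrt{2}$
$T{\left(U,M \right)} = \frac{M}{U}$ ($T{\left(U,M \right)} = \frac{2 M}{2 U} = 2 M \frac{1}{2 U} = \frac{M}{U}$)
$u{\left(d,B \right)} = - \frac{\sqrt{2}}{3}$ ($u{\left(d,B \right)} = \frac{\sqrt{2}}{-3} = \sqrt{2} \left(- \frac{1}{3}\right) = - \frac{\sqrt{2}}{3}$)
$-14814 - \left(\left(16953 + 2305\right) + u{\left(83,-17 \right)}\right) = -14814 - \left(\left(16953 + 2305\right) - \frac{\sqrt{2}}{3}\right) = -14814 - \left(19258 - \frac{\sqrt{2}}{3}\right) = -34072 + \frac{\sqrt{2}}{3}$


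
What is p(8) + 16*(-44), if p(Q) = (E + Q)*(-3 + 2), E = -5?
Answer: -707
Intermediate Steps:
p(Q) = 5 - Q (p(Q) = (-5 + Q)*(-3 + 2) = (-5 + Q)*(-1) = 5 - Q)
p(8) + 16*(-44) = (5 - 1*8) + 16*(-44) = (5 - 8) - 704 = -3 - 704 = -707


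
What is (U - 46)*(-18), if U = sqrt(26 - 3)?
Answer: 828 - 18*sqrt(23) ≈ 741.67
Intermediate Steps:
U = sqrt(23) ≈ 4.7958
(U - 46)*(-18) = (sqrt(23) - 46)*(-18) = (-46 + sqrt(23))*(-18) = 828 - 18*sqrt(23)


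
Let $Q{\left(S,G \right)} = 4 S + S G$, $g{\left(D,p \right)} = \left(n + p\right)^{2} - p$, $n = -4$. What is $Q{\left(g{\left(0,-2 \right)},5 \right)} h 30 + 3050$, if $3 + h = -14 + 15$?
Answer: $-17470$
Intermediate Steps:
$h = -2$ ($h = -3 + \left(-14 + 15\right) = -3 + 1 = -2$)
$g{\left(D,p \right)} = \left(-4 + p\right)^{2} - p$
$Q{\left(S,G \right)} = 4 S + G S$
$Q{\left(g{\left(0,-2 \right)},5 \right)} h 30 + 3050 = \left(\left(-4 - 2\right)^{2} - -2\right) \left(4 + 5\right) \left(-2\right) 30 + 3050 = \left(\left(-6\right)^{2} + 2\right) 9 \left(-2\right) 30 + 3050 = \left(36 + 2\right) 9 \left(-2\right) 30 + 3050 = 38 \cdot 9 \left(-2\right) 30 + 3050 = 342 \left(-2\right) 30 + 3050 = \left(-684\right) 30 + 3050 = -20520 + 3050 = -17470$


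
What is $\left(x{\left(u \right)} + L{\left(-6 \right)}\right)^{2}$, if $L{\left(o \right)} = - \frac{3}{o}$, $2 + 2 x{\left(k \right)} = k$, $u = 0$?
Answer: $\frac{1}{4} \approx 0.25$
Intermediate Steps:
$x{\left(k \right)} = -1 + \frac{k}{2}$
$\left(x{\left(u \right)} + L{\left(-6 \right)}\right)^{2} = \left(\left(-1 + \frac{1}{2} \cdot 0\right) - \frac{3}{-6}\right)^{2} = \left(\left(-1 + 0\right) - - \frac{1}{2}\right)^{2} = \left(-1 + \frac{1}{2}\right)^{2} = \left(- \frac{1}{2}\right)^{2} = \frac{1}{4}$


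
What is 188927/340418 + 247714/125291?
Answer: 107997157209/42651311638 ≈ 2.5321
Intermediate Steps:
188927/340418 + 247714/125291 = 107997157209/42651311638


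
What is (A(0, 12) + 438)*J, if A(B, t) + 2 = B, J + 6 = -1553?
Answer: -679724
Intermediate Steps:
J = -1559 (J = -6 - 1553 = -1559)
A(B, t) = -2 + B
(A(0, 12) + 438)*J = ((-2 + 0) + 438)*(-1559) = (-2 + 438)*(-1559) = 436*(-1559) = -679724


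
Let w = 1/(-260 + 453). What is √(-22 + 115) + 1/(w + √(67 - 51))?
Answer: 193/773 + √93 ≈ 9.8933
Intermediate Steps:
w = 1/193 ≈ 0.0051813
√(-22 + 115) + 1/(w + √(67 - 51)) = √(-22 + 115) + 1/(1/193 + √(67 - 51)) = √93 + 1/(1/193 + √16) = √93 + 1/(1/193 + 4) = √93 + 1/(773/193) = √93 + 193/773 = 193/773 + √93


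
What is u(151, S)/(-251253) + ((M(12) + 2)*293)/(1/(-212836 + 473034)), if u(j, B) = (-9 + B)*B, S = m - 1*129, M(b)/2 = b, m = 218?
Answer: 498030773012972/251253 ≈ 1.9822e+9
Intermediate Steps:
M(b) = 2*b
S = 89 (S = 218 - 1*129 = 218 - 129 = 89)
u(j, B) = B*(-9 + B)
u(151, S)/(-251253) + ((M(12) + 2)*293)/(1/(-212836 + 473034)) = (89*(-9 + 89))/(-251253) + ((2*12 + 2)*293)/(1/(-212836 + 473034)) = (89*80)*(-1/251253) + ((24 + 2)*293)/(1/260198) = 7120*(-1/251253) + (26*293)/(1/260198) = -7120/251253 + 7618*260198 = -7120/251253 + 1982188364 = 498030773012972/251253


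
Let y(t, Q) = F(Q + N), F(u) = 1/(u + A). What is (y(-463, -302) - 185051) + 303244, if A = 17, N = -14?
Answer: 35339706/299 ≈ 1.1819e+5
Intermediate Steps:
F(u) = 1/(17 + u) (F(u) = 1/(u + 17) = 1/(17 + u))
y(t, Q) = 1/(3 + Q) (y(t, Q) = 1/(17 + (Q - 14)) = 1/(17 + (-14 + Q)) = 1/(3 + Q))
(y(-463, -302) - 185051) + 303244 = (1/(3 - 302) - 185051) + 303244 = (1/(-299) - 185051) + 303244 = (-1/299 - 185051) + 303244 = -55330250/299 + 303244 = 35339706/299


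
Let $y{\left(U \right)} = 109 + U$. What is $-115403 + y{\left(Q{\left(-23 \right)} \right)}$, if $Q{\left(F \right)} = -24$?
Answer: $-115318$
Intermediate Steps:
$-115403 + y{\left(Q{\left(-23 \right)} \right)} = -115403 + \left(109 - 24\right) = -115403 + 85 = -115318$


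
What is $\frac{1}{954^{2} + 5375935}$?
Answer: $\frac{1}{6286051} \approx 1.5908 \cdot 10^{-7}$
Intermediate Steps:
$\frac{1}{954^{2} + 5375935} = \frac{1}{910116 + 5375935} = \frac{1}{6286051}$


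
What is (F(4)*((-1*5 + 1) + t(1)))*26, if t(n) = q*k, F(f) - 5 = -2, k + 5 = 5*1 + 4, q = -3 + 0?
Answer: -1248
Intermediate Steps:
q = -3
k = 4 (k = -5 + (5*1 + 4) = -5 + (5 + 4) = -5 + 9 = 4)
F(f) = 3 (F(f) = 5 - 2 = 3)
t(n) = -12 (t(n) = -3*4 = -12)
(F(4)*((-1*5 + 1) + t(1)))*26 = (3*((-1*5 + 1) - 12))*26 = (3*((-5 + 1) - 12))*26 = (3*(-4 - 12))*26 = (3*(-16))*26 = -48*26 = -1248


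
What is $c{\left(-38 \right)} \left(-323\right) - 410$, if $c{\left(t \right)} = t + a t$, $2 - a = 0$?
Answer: $36412$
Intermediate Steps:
$a = 2$ ($a = 2 - 0 = 2 + 0 = 2$)
$c{\left(t \right)} = 3 t$ ($c{\left(t \right)} = t + 2 t = 3 t$)
$c{\left(-38 \right)} \left(-323\right) - 410 = 3 \left(-38\right) \left(-323\right) - 410 = \left(-114\right) \left(-323\right) - 410 = 36822 - 410 = 36412$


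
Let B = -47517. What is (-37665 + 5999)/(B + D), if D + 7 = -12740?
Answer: 15833/30132 ≈ 0.52545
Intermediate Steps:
D = -12747 (D = -7 - 12740 = -12747)
(-37665 + 5999)/(B + D) = (-37665 + 5999)/(-47517 - 12747) = -31666/(-60264) = -31666*(-1/60264) = 15833/30132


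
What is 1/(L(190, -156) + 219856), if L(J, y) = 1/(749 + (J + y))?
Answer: 783/172147249 ≈ 4.5484e-6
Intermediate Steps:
L(J, y) = 1/(749 + J + y)
1/(L(190, -156) + 219856) = 1/(1/(749 + 190 - 156) + 219856) = 1/(1/783 + 219856) = 1/(172147249/783) = 783/172147249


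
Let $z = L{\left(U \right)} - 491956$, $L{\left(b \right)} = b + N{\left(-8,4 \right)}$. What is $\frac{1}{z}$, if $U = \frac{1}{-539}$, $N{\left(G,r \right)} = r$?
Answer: $- \frac{539}{265162129} \approx -2.0327 \cdot 10^{-6}$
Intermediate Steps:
$U = - \frac{1}{539} \approx -0.0018553$
$L{\left(b \right)} = 4 + b$ ($L{\left(b \right)} = b + 4 = 4 + b$)
$z = - \frac{265162129}{539}$ ($z = \left(4 - \frac{1}{539}\right) - 491956 = \frac{2155}{539} - 491956 = - \frac{265162129}{539} \approx -4.9195 \cdot 10^{5}$)
$\frac{1}{z} = \frac{1}{- \frac{265162129}{539}} = - \frac{539}{265162129}$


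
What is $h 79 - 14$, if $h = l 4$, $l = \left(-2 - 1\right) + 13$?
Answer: $3146$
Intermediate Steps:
$l = 10$ ($l = -3 + 13 = 10$)
$h = 40$ ($h = 10 \cdot 4 = 40$)
$h 79 - 14 = 40 \cdot 79 - 14 = 3160 - 14 = 3146$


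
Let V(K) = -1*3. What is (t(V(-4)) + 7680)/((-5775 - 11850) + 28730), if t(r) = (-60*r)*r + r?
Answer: 7137/11105 ≈ 0.64268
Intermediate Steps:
V(K) = -3
t(r) = r - 60*r**2 (t(r) = -60*r**2 + r = r - 60*r**2)
(t(V(-4)) + 7680)/((-5775 - 11850) + 28730) = (-3*(1 - 60*(-3)) + 7680)/((-5775 - 11850) + 28730) = (-3*(1 + 180) + 7680)/(-17625 + 28730) = (-3*181 + 7680)/11105 = (-543 + 7680)*(1/11105) = 7137*(1/11105) = 7137/11105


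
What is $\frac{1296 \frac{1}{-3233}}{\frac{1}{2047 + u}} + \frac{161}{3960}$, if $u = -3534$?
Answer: $\frac{7632042433}{12802680} \approx 596.13$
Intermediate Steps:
$\frac{1296 \frac{1}{-3233}}{\frac{1}{2047 + u}} + \frac{161}{3960} = \frac{1296 \frac{1}{-3233}}{\frac{1}{2047 - 3534}} + \frac{161}{3960} = \frac{1296 \left(- \frac{1}{3233}\right)}{\frac{1}{-1487}} + 161 \cdot \frac{1}{3960} = - \frac{1296}{3233 \left(- \frac{1}{1487}\right)} + \frac{161}{3960} = \left(- \frac{1296}{3233}\right) \left(-1487\right) + \frac{161}{3960} = \frac{1927152}{3233} + \frac{161}{3960} = \frac{7632042433}{12802680}$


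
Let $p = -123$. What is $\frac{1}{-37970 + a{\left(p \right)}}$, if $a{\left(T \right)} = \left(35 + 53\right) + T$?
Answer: $- \frac{1}{38005} \approx -2.6312 \cdot 10^{-5}$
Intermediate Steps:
$a{\left(T \right)} = 88 + T$
$\frac{1}{-37970 + a{\left(p \right)}} = \frac{1}{-37970 + \left(88 - 123\right)} = \frac{1}{-37970 - 35} = \frac{1}{-38005} = - \frac{1}{38005}$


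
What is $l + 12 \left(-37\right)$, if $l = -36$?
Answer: $-480$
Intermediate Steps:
$l + 12 \left(-37\right) = -36 + 12 \left(-37\right) = -36 - 444 = -480$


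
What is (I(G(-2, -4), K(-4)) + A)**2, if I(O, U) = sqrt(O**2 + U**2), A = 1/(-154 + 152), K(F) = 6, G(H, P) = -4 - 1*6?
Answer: 545/4 - 2*sqrt(34) ≈ 124.59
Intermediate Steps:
G(H, P) = -10 (G(H, P) = -4 - 6 = -10)
A = -1/2 (A = 1/(-2) = -1/2 ≈ -0.50000)
(I(G(-2, -4), K(-4)) + A)**2 = (sqrt((-10)**2 + 6**2) - 1/2)**2 = (sqrt(100 + 36) - 1/2)**2 = (sqrt(136) - 1/2)**2 = (2*sqrt(34) - 1/2)**2 = (-1/2 + 2*sqrt(34))**2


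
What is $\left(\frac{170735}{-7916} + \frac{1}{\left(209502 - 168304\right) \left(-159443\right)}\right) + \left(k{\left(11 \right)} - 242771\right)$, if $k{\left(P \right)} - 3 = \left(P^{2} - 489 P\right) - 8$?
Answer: $- \frac{6449207656127730761}{25999044082012} \approx -2.4806 \cdot 10^{5}$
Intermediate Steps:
$k{\left(P \right)} = -5 + P^{2} - 489 P$ ($k{\left(P \right)} = 3 - \left(8 - P^{2} + 489 P\right) = -5 + P^{2} - 489 P$)
$\left(\frac{170735}{-7916} + \frac{1}{\left(209502 - 168304\right) \left(-159443\right)}\right) + \left(k{\left(11 \right)} - 242771\right) = \left(\frac{170735}{-7916} + \frac{1}{\left(209502 - 168304\right) \left(-159443\right)}\right) - 248034 = \left(170735 \left(- \frac{1}{7916}\right) + \frac{1}{41198} \left(- \frac{1}{159443}\right)\right) - 248034 = \left(- \frac{170735}{7916} + \frac{1}{41198} \left(- \frac{1}{159443}\right)\right) - 248034 = \left(- \frac{170735}{7916} - \frac{1}{6568732714}\right) - 248034 = - \frac{560756289966353}{25999044082012} - 248034 = - \frac{6449207656127730761}{25999044082012}$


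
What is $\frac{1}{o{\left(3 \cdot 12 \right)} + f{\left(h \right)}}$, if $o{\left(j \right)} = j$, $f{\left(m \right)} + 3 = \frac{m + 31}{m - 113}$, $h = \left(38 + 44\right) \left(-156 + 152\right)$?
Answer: $\frac{49}{1650} \approx 0.029697$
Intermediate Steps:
$h = -328$ ($h = 82 \left(-4\right) = -328$)
$f{\left(m \right)} = -3 + \frac{31 + m}{-113 + m}$ ($f{\left(m \right)} = -3 + \frac{m + 31}{m - 113} = -3 + \frac{31 + m}{-113 + m}$)
$\frac{1}{o{\left(3 \cdot 12 \right)} + f{\left(h \right)}} = \frac{1}{3 \cdot 12 + \frac{2 \left(185 - -328\right)}{-113 - 328}} = \frac{1}{36 + \frac{2 \left(185 + 328\right)}{-441}} = \frac{1}{36 + 2 \left(- \frac{1}{441}\right) 513} = \frac{1}{36 - \frac{114}{49}} = \frac{1}{\frac{1650}{49}} = \frac{49}{1650}$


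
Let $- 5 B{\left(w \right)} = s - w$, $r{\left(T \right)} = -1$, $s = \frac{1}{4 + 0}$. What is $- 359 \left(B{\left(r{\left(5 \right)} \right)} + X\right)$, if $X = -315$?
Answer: $\frac{452699}{4} \approx 1.1317 \cdot 10^{5}$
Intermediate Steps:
$s = \frac{1}{4} \approx 0.25$
$B{\left(w \right)} = - \frac{1}{20} + \frac{w}{5}$ ($B{\left(w \right)} = - \frac{\frac{1}{4} - w}{5} = - \frac{1}{20} + \frac{w}{5}$)
$- 359 \left(B{\left(r{\left(5 \right)} \right)} + X\right) = - 359 \left(\left(- \frac{1}{20} + \frac{1}{5} \left(-1\right)\right) - 315\right) = - 359 \left(\left(- \frac{1}{20} - \frac{1}{5}\right) - 315\right) = - 359 \left(- \frac{1}{4} - 315\right) = \left(-359\right) \left(- \frac{1261}{4}\right) = \frac{452699}{4}$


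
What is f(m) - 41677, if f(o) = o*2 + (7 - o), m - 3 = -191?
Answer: -41858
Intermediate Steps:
m = -188 (m = 3 - 191 = -188)
f(o) = 7 + o (f(o) = 2*o + (7 - o) = 7 + o)
f(m) - 41677 = (7 - 188) - 41677 = -181 - 41677 = -41858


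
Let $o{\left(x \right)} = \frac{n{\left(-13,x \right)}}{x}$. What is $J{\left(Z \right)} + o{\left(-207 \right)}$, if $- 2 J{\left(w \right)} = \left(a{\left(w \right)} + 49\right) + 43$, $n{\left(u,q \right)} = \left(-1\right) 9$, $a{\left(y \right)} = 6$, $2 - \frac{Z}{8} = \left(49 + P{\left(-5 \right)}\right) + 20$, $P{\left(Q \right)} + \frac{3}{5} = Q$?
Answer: $- \frac{1126}{23} \approx -48.957$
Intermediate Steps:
$P{\left(Q \right)} = - \frac{3}{5} + Q$
$Z = - \frac{2456}{5}$ ($Z = 16 - 8 \left(\left(49 - \frac{28}{5}\right) + 20\right) = 16 - 8 \left(\frac{217}{5} + 20\right) = 16 - \frac{2536}{5} = - \frac{2456}{5} \approx -491.2$)
$n{\left(u,q \right)} = -9$
$J{\left(w \right)} = -49$ ($J{\left(w \right)} = - \frac{\left(6 + 49\right) + 43}{2} = - \frac{55 + 43}{2} = \left(- \frac{1}{2}\right) 98 = -49$)
$o{\left(x \right)} = - \frac{9}{x}$
$J{\left(Z \right)} + o{\left(-207 \right)} = -49 - \frac{9}{-207} = -49 - - \frac{1}{23} = -49 + \frac{1}{23} = - \frac{1126}{23}$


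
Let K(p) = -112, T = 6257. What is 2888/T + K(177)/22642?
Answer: 32344656/70835497 ≈ 0.45662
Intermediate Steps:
2888/T + K(177)/22642 = 2888/6257 - 112/22642 = 2888*(1/6257) - 112*1/22642 = 2888/6257 - 56/11321 = 32344656/70835497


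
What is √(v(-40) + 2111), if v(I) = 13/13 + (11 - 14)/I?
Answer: 9*√10430/20 ≈ 45.957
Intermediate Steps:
v(I) = 1 - 3/I (v(I) = 13*(1/13) - 3/I = 1 - 3/I)
√(v(-40) + 2111) = √((-3 - 40)/(-40) + 2111) = √(-1/40*(-43) + 2111) = √(43/40 + 2111) = √(84483/40) = 9*√10430/20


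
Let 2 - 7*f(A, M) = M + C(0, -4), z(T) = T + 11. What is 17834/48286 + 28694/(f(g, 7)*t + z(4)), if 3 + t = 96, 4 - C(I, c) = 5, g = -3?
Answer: -4846933855/6446181 ≈ -751.91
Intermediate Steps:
C(I, c) = -1 (C(I, c) = 4 - 1*5 = 4 - 5 = -1)
t = 93 (t = -3 + 96 = 93)
z(T) = 11 + T
f(A, M) = 3/7 - M/7 (f(A, M) = 2/7 - (M - 1)/7 = 2/7 - (-1 + M)/7 = 2/7 + (⅐ - M/7) = 3/7 - M/7)
17834/48286 + 28694/(f(g, 7)*t + z(4)) = 17834/48286 + 28694/((3/7 - ⅐*7)*93 + (11 + 4)) = 17834*(1/48286) + 28694/((3/7 - 1)*93 + 15) = 8917/24143 + 28694/(-4/7*93 + 15) = 8917/24143 + 28694/(-372/7 + 15) = 8917/24143 + 28694/(-267/7) = 8917/24143 + 28694*(-7/267) = 8917/24143 - 200858/267 = -4846933855/6446181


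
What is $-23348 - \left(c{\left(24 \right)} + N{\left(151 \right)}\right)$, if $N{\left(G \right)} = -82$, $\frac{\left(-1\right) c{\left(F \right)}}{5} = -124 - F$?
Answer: $-24006$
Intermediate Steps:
$c{\left(F \right)} = 620 + 5 F$ ($c{\left(F \right)} = - 5 \left(-124 - F\right) = 620 + 5 F$)
$-23348 - \left(c{\left(24 \right)} + N{\left(151 \right)}\right) = -23348 - \left(\left(620 + 5 \cdot 24\right) - 82\right) = -23348 - \left(\left(620 + 120\right) - 82\right) = -23348 - \left(740 - 82\right) = -23348 - 658 = -24006$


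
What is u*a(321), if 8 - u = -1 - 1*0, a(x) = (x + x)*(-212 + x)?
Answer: 629802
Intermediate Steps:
a(x) = 2*x*(-212 + x) (a(x) = (2*x)*(-212 + x) = 2*x*(-212 + x))
u = 9 (u = 8 - (-1 - 1*0) = 8 - (-1 + 0) = 8 - 1*(-1) = 8 + 1 = 9)
u*a(321) = 9*(2*321*(-212 + 321)) = 9*(2*321*109) = 9*69978 = 629802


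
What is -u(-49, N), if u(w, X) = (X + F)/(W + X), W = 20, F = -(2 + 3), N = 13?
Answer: -8/33 ≈ -0.24242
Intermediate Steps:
F = -5 (F = -1*5 = -5)
u(w, X) = (-5 + X)/(20 + X) (u(w, X) = (X - 5)/(20 + X) = (-5 + X)/(20 + X))
-u(-49, N) = -(-5 + 13)/(20 + 13) = -8/33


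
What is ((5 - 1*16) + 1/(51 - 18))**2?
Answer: 131044/1089 ≈ 120.33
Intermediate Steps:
((5 - 1*16) + 1/(51 - 18))**2 = ((5 - 16) + 1/33)**2 = (-11 + 1/33)**2 = (-362/33)**2 = 131044/1089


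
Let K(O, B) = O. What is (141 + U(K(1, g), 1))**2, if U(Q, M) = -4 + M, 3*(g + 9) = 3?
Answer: 19044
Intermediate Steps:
g = -8 (g = -9 + (1/3)*3 = -9 + 1 = -8)
(141 + U(K(1, g), 1))**2 = (141 + (-4 + 1))**2 = (141 - 3)**2 = 138**2 = 19044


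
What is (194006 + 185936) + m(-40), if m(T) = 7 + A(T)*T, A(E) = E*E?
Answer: 315949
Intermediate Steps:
A(E) = E**2
m(T) = 7 + T**3 (m(T) = 7 + T**2*T = 7 + T**3)
(194006 + 185936) + m(-40) = (194006 + 185936) + (7 + (-40)**3) = 379942 + (7 - 64000) = 379942 - 63993 = 315949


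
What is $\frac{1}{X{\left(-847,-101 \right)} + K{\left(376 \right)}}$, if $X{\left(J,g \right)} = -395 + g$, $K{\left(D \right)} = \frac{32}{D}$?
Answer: $- \frac{47}{23308} \approx -0.0020165$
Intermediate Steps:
$\frac{1}{X{\left(-847,-101 \right)} + K{\left(376 \right)}} = \frac{1}{\left(-395 - 101\right) + \frac{32}{376}} = \frac{1}{-496 + 32 \cdot \frac{1}{376}} = \frac{1}{-496 + \frac{4}{47}} = \frac{1}{- \frac{23308}{47}} = - \frac{47}{23308}$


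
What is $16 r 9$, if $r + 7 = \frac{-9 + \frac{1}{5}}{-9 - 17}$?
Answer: $- \frac{62352}{65} \approx -959.26$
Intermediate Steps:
$r = - \frac{433}{65}$ ($r = -7 + \frac{-9 + \frac{1}{5}}{-9 - 17} = -7 + \frac{-9 + \frac{1}{5}}{-26} = -7 - - \frac{22}{65} = -7 + \frac{22}{65} = - \frac{433}{65} \approx -6.6615$)
$16 r 9 = 16 \left(- \frac{433}{65}\right) 9 = \left(- \frac{6928}{65}\right) 9 = - \frac{62352}{65}$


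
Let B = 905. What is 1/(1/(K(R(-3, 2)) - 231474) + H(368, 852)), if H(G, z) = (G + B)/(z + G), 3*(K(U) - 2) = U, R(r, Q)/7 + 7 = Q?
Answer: 847230220/884032463 ≈ 0.95837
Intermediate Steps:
R(r, Q) = -49 + 7*Q
K(U) = 2 + U/3
H(G, z) = (905 + G)/(G + z) (H(G, z) = (G + 905)/(z + G) = (905 + G)/(G + z))
1/(1/(K(R(-3, 2)) - 231474) + H(368, 852)) = 1/(1/((2 + (-49 + 7*2)/3) - 231474) + (905 + 368)/(368 + 852)) = 1/(1/((2 + (-49 + 14)/3) - 231474) + 1273/1220) = 1/(1/((2 + (1/3)*(-35)) - 231474) + (1/1220)*1273) = 1/(1/((2 - 35/3) - 231474) + 1273/1220) = 1/(1/(-29/3 - 231474) + 1273/1220) = 1/(1/(-694451/3) + 1273/1220) = 1/(-3/694451 + 1273/1220) = 1/(884032463/847230220) = 847230220/884032463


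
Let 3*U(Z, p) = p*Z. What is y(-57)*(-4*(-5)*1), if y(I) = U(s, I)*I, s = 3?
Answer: 64980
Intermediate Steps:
U(Z, p) = Z*p/3 (U(Z, p) = (p*Z)/3 = (Z*p)/3 = Z*p/3)
y(I) = I**2 (y(I) = ((1/3)*3*I)*I = I*I = I**2)
y(-57)*(-4*(-5)*1) = (-57)**2*(-4*(-5)*1) = 3249*(20*1) = 3249*20 = 64980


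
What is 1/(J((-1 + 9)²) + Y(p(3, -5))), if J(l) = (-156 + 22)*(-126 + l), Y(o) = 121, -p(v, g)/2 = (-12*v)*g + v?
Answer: 1/8429 ≈ 0.00011864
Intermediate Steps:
p(v, g) = -2*v + 24*g*v (p(v, g) = -2*((-12*v)*g + v) = -2*(-12*g*v + v) = -2*(v - 12*g*v) = -2*v + 24*g*v)
J(l) = 16884 - 134*l (J(l) = -134*(-126 + l) = 16884 - 134*l)
1/(J((-1 + 9)²) + Y(p(3, -5))) = 1/((16884 - 134*(-1 + 9)²) + 121) = 1/((16884 - 134*8²) + 121) = 1/((16884 - 134*64) + 121) = 1/((16884 - 8576) + 121) = 1/(8308 + 121) = 1/8429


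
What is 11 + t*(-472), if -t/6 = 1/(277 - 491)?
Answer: -239/107 ≈ -2.2336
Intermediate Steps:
t = 3/107 (t = -6/(277 - 491) = -6/(-214) = -6*(-1/214) = 3/107 ≈ 0.028037)
11 + t*(-472) = 11 + (3/107)*(-472) = 11 - 1416/107 = -239/107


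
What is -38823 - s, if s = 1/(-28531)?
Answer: -1107659012/28531 ≈ -38823.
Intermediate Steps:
s = -1/28531 ≈ -3.5050e-5
-38823 - s = -38823 - 1*(-1/28531) = -38823 + 1/28531 = -1107659012/28531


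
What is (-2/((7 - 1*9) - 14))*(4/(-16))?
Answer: -1/32 ≈ -0.031250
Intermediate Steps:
(-2/((7 - 1*9) - 14))*(4/(-16)) = (-2/((7 - 9) - 14))*(4*(-1/16)) = (-2/(-2 - 14))*(-¼) = (-2/(-16))*(-¼) = -1/16*(-2)*(-¼) = (⅛)*(-¼) = -1/32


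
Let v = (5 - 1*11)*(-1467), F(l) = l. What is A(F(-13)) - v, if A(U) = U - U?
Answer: -8802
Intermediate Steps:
A(U) = 0
v = 8802 (v = (5 - 11)*(-1467) = -6*(-1467) = 8802)
A(F(-13)) - v = 0 - 1*8802 = 0 - 8802 = -8802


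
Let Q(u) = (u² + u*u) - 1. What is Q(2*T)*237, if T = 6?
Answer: 68019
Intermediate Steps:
Q(u) = -1 + 2*u² (Q(u) = (u² + u²) - 1 = 2*u² - 1 = -1 + 2*u²)
Q(2*T)*237 = (-1 + 2*(2*6)²)*237 = (-1 + 2*12²)*237 = (-1 + 2*144)*237 = (-1 + 288)*237 = 287*237 = 68019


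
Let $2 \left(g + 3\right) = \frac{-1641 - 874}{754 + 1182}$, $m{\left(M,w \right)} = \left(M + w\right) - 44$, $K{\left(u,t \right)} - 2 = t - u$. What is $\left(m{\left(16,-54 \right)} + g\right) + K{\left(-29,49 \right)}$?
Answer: $- \frac{21875}{3872} \approx -5.6495$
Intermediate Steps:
$K{\left(u,t \right)} = 2 + t - u$ ($K{\left(u,t \right)} = 2 + \left(t - u\right) = 2 + t - u$)
$m{\left(M,w \right)} = -44 + M + w$
$g = - \frac{14131}{3872}$ ($g = -3 + \frac{\left(-1641 - 874\right) \frac{1}{754 + 1182}}{2} = -3 + \frac{\left(-2515\right) \frac{1}{1936}}{2} = -3 + \frac{1}{2} \left(- \frac{2515}{1936}\right) = -3 - \frac{2515}{3872} = - \frac{14131}{3872} \approx -3.6495$)
$\left(m{\left(16,-54 \right)} + g\right) + K{\left(-29,49 \right)} = \left(\left(-44 + 16 - 54\right) - \frac{14131}{3872}\right) + \left(2 + 49 - -29\right) = \left(-82 - \frac{14131}{3872}\right) + \left(2 + 49 + 29\right) = - \frac{331635}{3872} + 80 = - \frac{21875}{3872}$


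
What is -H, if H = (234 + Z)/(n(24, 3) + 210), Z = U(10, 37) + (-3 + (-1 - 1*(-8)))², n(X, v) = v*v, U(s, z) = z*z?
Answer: -1619/219 ≈ -7.3927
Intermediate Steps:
U(s, z) = z²
n(X, v) = v²
Z = 1385 (Z = 37² + (-3 + (-1 - 1*(-8)))² = 1369 + (-3 + (-1 + 8))² = 1369 + (-3 + 7)² = 1369 + 4² = 1369 + 16 = 1385)
H = 1619/219 (H = (234 + 1385)/(3² + 210) = 1619/(9 + 210) = 1619/219 ≈ 7.3927)
-H = -1*1619/219 = -1619/219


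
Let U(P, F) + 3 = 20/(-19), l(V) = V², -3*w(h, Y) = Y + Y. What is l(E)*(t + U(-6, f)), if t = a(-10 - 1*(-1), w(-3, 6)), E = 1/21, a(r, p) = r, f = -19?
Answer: -248/8379 ≈ -0.029598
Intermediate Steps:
w(h, Y) = -2*Y/3 (w(h, Y) = -(Y + Y)/3 = -2*Y/3)
E = 1/21 ≈ 0.047619
t = -9 (t = -10 - 1*(-1) = -10 + 1 = -9)
U(P, F) = -77/19 (U(P, F) = -3 + 20/(-19) = -3 + 20*(-1/19) = -3 - 20/19 = -77/19)
l(E)*(t + U(-6, f)) = (1/21)²*(-9 - 77/19) = (1/441)*(-248/19) = -248/8379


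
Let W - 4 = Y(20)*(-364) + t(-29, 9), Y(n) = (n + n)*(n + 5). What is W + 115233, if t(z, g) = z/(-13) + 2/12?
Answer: -19403327/78 ≈ -2.4876e+5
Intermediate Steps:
Y(n) = 2*n*(5 + n) (Y(n) = (2*n)*(5 + n) = 2*n*(5 + n))
t(z, g) = 1/6 - z/13 (t(z, g) = z*(-1/13) + 2*(1/12) = -z/13 + 1/6 = 1/6 - z/13)
W = -28391501/78 (W = 4 + ((2*20*(5 + 20))*(-364) + (1/6 - 1/13*(-29))) = 4 + ((2*20*25)*(-364) + (1/6 + 29/13)) = 4 + (1000*(-364) + 187/78) = 4 + (-364000 + 187/78) = 4 - 28391813/78 = -28391501/78 ≈ -3.6399e+5)
W + 115233 = -28391501/78 + 115233 = -19403327/78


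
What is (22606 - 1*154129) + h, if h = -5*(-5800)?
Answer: -102523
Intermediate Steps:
h = 29000
(22606 - 1*154129) + h = (22606 - 1*154129) + 29000 = (22606 - 154129) + 29000 = -131523 + 29000 = -102523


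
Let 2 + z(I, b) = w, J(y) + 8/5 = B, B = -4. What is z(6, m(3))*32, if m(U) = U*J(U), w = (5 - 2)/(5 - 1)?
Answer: -40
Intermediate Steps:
J(y) = -28/5 (J(y) = -8/5 - 4 = -28/5)
w = ¾ (w = 3/4 = 3*(¼) = ¾ ≈ 0.75000)
m(U) = -28*U/5 (m(U) = U*(-28/5) = -28*U/5)
z(I, b) = -5/4 (z(I, b) = -2 + ¾ = -5/4)
z(6, m(3))*32 = -5/4*32 = -40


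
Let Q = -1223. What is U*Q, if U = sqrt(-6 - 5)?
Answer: -1223*I*sqrt(11) ≈ -4056.2*I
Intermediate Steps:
U = I*sqrt(11) (U = sqrt(-11) = I*sqrt(11) ≈ 3.3166*I)
U*Q = (I*sqrt(11))*(-1223) = -1223*I*sqrt(11)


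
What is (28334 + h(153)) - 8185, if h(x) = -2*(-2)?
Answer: 20153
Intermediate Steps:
h(x) = 4
(28334 + h(153)) - 8185 = (28334 + 4) - 8185 = 28338 - 8185 = 20153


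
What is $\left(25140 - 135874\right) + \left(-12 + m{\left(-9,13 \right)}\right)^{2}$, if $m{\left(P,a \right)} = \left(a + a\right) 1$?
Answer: $-110538$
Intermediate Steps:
$m{\left(P,a \right)} = 2 a$ ($m{\left(P,a \right)} = 2 a 1 = 2 a$)
$\left(25140 - 135874\right) + \left(-12 + m{\left(-9,13 \right)}\right)^{2} = \left(25140 - 135874\right) + \left(-12 + 2 \cdot 13\right)^{2} = -110734 + \left(-12 + 26\right)^{2} = -110734 + 14^{2} = -110734 + 196 = -110538$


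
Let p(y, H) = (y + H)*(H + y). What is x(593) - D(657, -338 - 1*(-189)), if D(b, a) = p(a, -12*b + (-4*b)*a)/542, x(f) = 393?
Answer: -147101951515/542 ≈ -2.7141e+8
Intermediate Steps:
p(y, H) = (H + y)² (p(y, H) = (H + y)*(H + y) = (H + y)²)
D(b, a) = (a - 12*b - 4*a*b)²/542 (D(b, a) = ((-12*b + (-4*b)*a) + a)²/542 = ((-12*b - 4*a*b) + a)²*(1/542) = (a - 12*b - 4*a*b)²*(1/542) = (a - 12*b - 4*a*b)²/542)
x(593) - D(657, -338 - 1*(-189)) = 393 - ((-338 - 1*(-189)) - 4*657*(3 + (-338 - 1*(-189))))²/542 = 393 - ((-338 + 189) - 4*657*(3 + (-338 + 189)))²/542 = 393 - (-149 - 4*657*(3 - 149))²/542 = 393 - (-149 - 4*657*(-146))²/542 = 393 - (-149 + 383688)²/542 = 393 - 383539²/542 = 393 - 147102164521/542 = -147101951515/542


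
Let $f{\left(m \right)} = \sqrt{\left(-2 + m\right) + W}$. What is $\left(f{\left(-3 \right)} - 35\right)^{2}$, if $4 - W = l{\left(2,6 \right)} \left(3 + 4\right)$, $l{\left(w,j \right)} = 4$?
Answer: $\left(35 - i \sqrt{29}\right)^{2} \approx 1196.0 - 376.96 i$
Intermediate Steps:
$W = -24$ ($W = 4 - 4 \left(3 + 4\right) = 4 - 4 \cdot 7 = 4 - 28 = -24$)
$f{\left(m \right)} = \sqrt{-26 + m}$ ($f{\left(m \right)} = \sqrt{\left(-2 + m\right) - 24} = \sqrt{-26 + m}$)
$\left(f{\left(-3 \right)} - 35\right)^{2} = \left(\sqrt{-26 - 3} - 35\right)^{2} = \left(\sqrt{-29} - 35\right)^{2} = \left(i \sqrt{29} - 35\right)^{2} = \left(-35 + i \sqrt{29}\right)^{2}$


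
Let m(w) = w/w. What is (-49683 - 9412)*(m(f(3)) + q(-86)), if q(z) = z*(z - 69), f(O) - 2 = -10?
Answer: -787795445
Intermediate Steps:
f(O) = -8 (f(O) = 2 - 10 = -8)
q(z) = z*(-69 + z)
m(w) = 1
(-49683 - 9412)*(m(f(3)) + q(-86)) = (-49683 - 9412)*(1 - 86*(-69 - 86)) = -59095*(1 - 86*(-155)) = -59095*(1 + 13330) = -59095*13331 = -787795445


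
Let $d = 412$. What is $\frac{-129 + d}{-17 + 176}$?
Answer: $\frac{283}{159} \approx 1.7799$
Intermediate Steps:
$\frac{-129 + d}{-17 + 176} = \frac{-129 + 412}{-17 + 176} = \frac{283}{159}$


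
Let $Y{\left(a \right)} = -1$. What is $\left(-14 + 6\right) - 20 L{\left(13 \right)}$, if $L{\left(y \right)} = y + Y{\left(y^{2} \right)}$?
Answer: $-248$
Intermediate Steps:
$L{\left(y \right)} = -1 + y$ ($L{\left(y \right)} = y - 1 = -1 + y$)
$\left(-14 + 6\right) - 20 L{\left(13 \right)} = \left(-14 + 6\right) - 20 \left(-1 + 13\right) = -8 - 240 = -248$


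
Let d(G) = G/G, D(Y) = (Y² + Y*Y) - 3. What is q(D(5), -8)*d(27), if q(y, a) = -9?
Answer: -9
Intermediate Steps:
D(Y) = -3 + 2*Y² (D(Y) = (Y² + Y²) - 3 = 2*Y² - 3 = -3 + 2*Y²)
d(G) = 1
q(D(5), -8)*d(27) = -9*1 = -9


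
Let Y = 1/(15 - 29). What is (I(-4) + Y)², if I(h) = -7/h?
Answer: 2209/784 ≈ 2.8176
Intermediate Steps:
Y = -1/14 (Y = 1/(-14) = -1/14 ≈ -0.071429)
(I(-4) + Y)² = (-7/(-4) - 1/14)² = (-7*(-¼) - 1/14)² = (7/4 - 1/14)² = (47/28)² = 2209/784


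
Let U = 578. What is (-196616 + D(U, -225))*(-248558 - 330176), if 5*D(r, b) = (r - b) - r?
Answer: 113762321114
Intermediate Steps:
D(r, b) = -b/5 (D(r, b) = ((r - b) - r)/5 = (-b)/5 = -b/5)
(-196616 + D(U, -225))*(-248558 - 330176) = (-196616 - ⅕*(-225))*(-248558 - 330176) = (-196616 + 45)*(-578734) = -196571*(-578734) = 113762321114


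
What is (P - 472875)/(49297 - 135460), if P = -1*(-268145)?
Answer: 204730/86163 ≈ 2.3761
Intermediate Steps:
P = 268145
(P - 472875)/(49297 - 135460) = (268145 - 472875)/(49297 - 135460) = -204730/(-86163) = -204730*(-1/86163) = 204730/86163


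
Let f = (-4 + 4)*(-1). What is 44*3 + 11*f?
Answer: 132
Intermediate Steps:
f = 0 (f = 0*(-1) = 0)
44*3 + 11*f = 44*3 + 11*0 = 132 + 0 = 132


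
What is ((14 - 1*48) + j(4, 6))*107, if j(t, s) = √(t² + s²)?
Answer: -3638 + 214*√13 ≈ -2866.4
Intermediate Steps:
j(t, s) = √(s² + t²)
((14 - 1*48) + j(4, 6))*107 = ((14 - 1*48) + √(6² + 4²))*107 = ((14 - 48) + √(36 + 16))*107 = (-34 + √52)*107 = (-34 + 2*√13)*107 = -3638 + 214*√13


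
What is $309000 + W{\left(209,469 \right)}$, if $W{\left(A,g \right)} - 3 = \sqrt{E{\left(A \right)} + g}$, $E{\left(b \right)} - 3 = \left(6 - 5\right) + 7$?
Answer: $309003 + 4 \sqrt{30} \approx 3.0903 \cdot 10^{5}$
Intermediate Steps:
$E{\left(b \right)} = 11$ ($E{\left(b \right)} = 3 + \left(\left(6 - 5\right) + 7\right) = 3 + \left(1 + 7\right) = 3 + 8 = 11$)
$W{\left(A,g \right)} = 3 + \sqrt{11 + g}$
$309000 + W{\left(209,469 \right)} = 309000 + \left(3 + \sqrt{11 + 469}\right) = 309000 + \left(3 + \sqrt{480}\right) = 309000 + \left(3 + 4 \sqrt{30}\right) = 309003 + 4 \sqrt{30}$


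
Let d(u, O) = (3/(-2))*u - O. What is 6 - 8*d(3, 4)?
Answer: 74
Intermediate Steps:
d(u, O) = -O - 3*u/2 (d(u, O) = (3*(-½))*u - O = -3*u/2 - O = -O - 3*u/2)
6 - 8*d(3, 4) = 6 - 8*(-1*4 - 3/2*3) = 6 - 8*(-4 - 9/2) = 6 - 8*(-17/2) = 6 + 68 = 74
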